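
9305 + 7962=17267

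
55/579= 55/579=0.09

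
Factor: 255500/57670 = 350/79=2^1 *5^2*7^1*79^( - 1)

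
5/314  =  5/314 = 0.02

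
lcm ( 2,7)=14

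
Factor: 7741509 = 3^1*197^1  *13099^1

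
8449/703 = 8449/703 = 12.02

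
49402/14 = 3528  +  5/7 = 3528.71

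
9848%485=148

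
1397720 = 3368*415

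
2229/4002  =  743/1334 = 0.56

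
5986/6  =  997 + 2/3 = 997.67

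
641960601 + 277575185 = 919535786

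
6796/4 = 1699 =1699.00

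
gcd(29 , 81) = 1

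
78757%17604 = 8341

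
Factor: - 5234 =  - 2^1*2617^1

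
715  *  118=84370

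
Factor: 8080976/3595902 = 4040488/1797951 = 2^3*3^ ( - 1 )*19^(-1 )*31543^( - 1 )*505061^1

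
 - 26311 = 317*(  -  83) 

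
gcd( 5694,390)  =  78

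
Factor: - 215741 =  - 443^1*487^1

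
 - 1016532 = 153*( - 6644)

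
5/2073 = 5/2073 = 0.00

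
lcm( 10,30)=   30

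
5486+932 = 6418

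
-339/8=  - 339/8  =  - 42.38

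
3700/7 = 528 + 4/7 = 528.57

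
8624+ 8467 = 17091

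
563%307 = 256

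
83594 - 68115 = 15479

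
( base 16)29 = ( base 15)2b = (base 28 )1d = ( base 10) 41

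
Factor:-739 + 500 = -239 = - 239^1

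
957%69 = 60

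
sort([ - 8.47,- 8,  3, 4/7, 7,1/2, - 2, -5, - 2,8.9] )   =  [-8.47, - 8, - 5, - 2, - 2,1/2, 4/7,3,7,8.9 ] 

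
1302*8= 10416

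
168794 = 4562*37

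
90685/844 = 107 + 377/844 = 107.45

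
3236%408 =380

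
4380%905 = 760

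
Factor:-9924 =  - 2^2*3^1*827^1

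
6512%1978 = 578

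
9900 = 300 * 33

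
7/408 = 7/408 = 0.02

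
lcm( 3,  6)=6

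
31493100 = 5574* 5650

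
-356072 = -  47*7576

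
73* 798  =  58254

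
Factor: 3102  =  2^1*3^1*11^1*47^1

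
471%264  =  207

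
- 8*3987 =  - 31896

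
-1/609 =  - 1 + 608/609=- 0.00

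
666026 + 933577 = 1599603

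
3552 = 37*96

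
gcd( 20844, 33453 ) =27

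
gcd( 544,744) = 8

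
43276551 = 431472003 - 388195452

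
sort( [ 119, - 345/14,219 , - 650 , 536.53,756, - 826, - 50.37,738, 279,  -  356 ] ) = [ - 826, - 650, - 356, - 50.37, - 345/14, 119,219 , 279,536.53,738, 756] 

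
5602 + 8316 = 13918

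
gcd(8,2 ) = 2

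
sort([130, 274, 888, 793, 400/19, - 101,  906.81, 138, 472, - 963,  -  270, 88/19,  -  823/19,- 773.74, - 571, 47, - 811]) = [  -  963, - 811, - 773.74,-571, - 270 , - 101, - 823/19,88/19,400/19,47,130, 138,274, 472,  793,888, 906.81]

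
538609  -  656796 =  - 118187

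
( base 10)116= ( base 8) 164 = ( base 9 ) 138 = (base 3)11022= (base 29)40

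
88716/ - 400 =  - 22179/100 = - 221.79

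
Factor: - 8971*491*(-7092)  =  2^2 *3^2*197^1*491^1*8971^1 = 31238565012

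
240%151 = 89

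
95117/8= 95117/8=11889.62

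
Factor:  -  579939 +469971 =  - 109968 = - 2^4 *3^1 * 29^1*79^1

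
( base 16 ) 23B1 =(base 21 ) KF2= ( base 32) 8th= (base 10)9137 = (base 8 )21661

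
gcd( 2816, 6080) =64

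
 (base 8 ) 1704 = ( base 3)1022201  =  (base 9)1281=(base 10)964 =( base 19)2ce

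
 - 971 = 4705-5676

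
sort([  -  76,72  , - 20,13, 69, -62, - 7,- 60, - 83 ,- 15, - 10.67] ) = [ - 83, - 76, - 62, - 60,  -  20, - 15,-10.67 , - 7, 13,69,72] 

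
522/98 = 5+16/49 =5.33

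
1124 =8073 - 6949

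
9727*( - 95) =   -  924065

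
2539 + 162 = 2701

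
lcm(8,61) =488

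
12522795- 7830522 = 4692273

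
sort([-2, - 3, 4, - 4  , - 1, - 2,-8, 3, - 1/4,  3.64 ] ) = [ - 8,-4, - 3 , - 2, - 2, - 1, - 1/4,3 , 3.64,4 ] 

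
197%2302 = 197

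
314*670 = 210380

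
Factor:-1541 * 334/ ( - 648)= 2^( - 2)  *3^( - 4) * 23^1 * 67^1 * 167^1=257347/324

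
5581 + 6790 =12371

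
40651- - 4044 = 44695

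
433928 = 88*4931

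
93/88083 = 31/29361 =0.00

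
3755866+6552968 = 10308834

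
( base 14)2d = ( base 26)1f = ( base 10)41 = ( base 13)32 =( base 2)101001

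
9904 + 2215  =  12119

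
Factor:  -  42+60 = 2^1*3^2 = 18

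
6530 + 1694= 8224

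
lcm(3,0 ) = 0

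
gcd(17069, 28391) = 1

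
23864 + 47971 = 71835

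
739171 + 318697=1057868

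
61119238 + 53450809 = 114570047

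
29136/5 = 29136/5 = 5827.20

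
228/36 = 6 + 1/3 = 6.33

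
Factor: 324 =2^2*3^4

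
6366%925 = 816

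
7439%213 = 197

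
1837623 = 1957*939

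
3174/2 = 1587  =  1587.00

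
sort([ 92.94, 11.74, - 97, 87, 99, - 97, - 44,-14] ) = [-97, - 97, - 44, - 14,11.74,87,  92.94,99]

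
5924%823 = 163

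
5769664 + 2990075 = 8759739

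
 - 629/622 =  - 629/622 = - 1.01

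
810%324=162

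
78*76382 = 5957796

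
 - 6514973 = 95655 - 6610628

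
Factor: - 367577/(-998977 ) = 52511/142711=52511^1*142711^(-1)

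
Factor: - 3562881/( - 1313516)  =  2^ ( - 2) * 3^1*7^1 * 169661^1 * 328379^( - 1 ) 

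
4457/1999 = 2 + 459/1999= 2.23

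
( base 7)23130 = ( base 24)a5l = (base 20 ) ef1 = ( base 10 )5901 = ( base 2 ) 1011100001101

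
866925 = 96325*9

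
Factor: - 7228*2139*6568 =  - 101545825056 = - 2^5*3^1*13^1*23^1*31^1*139^1*821^1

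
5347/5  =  5347/5 = 1069.40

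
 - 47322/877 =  - 54 + 36/877 = - 53.96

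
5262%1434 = 960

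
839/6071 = 839/6071= 0.14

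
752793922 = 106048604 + 646745318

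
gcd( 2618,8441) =1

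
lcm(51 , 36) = 612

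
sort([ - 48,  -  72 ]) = [ - 72, - 48]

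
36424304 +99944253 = 136368557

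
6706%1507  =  678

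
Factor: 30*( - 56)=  - 1680 = - 2^4*3^1*5^1 * 7^1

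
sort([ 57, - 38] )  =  [ - 38, 57]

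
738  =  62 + 676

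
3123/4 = 3123/4= 780.75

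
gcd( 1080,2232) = 72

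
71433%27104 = 17225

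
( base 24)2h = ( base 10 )65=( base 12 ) 55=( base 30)25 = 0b1000001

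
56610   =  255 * 222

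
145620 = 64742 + 80878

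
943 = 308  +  635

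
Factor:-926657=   -926657^1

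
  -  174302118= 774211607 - 948513725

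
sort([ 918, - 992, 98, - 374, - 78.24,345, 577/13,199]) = [-992,-374, - 78.24  ,  577/13,98,199 , 345, 918 ] 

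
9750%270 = 30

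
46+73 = 119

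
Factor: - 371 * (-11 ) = 4081 =7^1*11^1 * 53^1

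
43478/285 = 43478/285 = 152.55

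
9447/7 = 9447/7 = 1349.57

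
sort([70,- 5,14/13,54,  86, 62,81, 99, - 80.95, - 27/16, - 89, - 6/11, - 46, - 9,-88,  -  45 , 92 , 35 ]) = [ - 89,  -  88,- 80.95,-46, - 45,-9, - 5, -27/16, - 6/11 , 14/13, 35, 54,62, 70, 81,86,92,  99]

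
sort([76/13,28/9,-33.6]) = [ - 33.6,28/9, 76/13 ]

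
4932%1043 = 760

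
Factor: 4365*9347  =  40799655 =3^2 * 5^1*13^1 * 97^1*719^1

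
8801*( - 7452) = - 65585052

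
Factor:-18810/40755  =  -2^1 * 3^1*13^(- 1) = -6/13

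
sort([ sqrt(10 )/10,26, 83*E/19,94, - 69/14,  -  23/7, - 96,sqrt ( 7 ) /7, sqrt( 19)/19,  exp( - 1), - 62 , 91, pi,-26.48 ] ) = [ - 96,-62,-26.48,-69/14,  -  23/7,sqrt ( 19)/19,sqrt( 10)/10,exp( - 1),sqrt( 7) /7 , pi,  83*E/19,26, 91, 94]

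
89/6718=89/6718  =  0.01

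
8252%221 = 75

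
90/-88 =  - 2  +  43/44 = -  1.02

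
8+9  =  17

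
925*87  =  80475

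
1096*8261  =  9054056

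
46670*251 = 11714170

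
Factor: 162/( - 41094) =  -3^1*761^( - 1) = - 3/761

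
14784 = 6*2464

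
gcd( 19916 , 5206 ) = 2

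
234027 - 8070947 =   -  7836920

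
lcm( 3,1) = 3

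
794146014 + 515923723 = 1310069737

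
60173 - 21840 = 38333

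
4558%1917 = 724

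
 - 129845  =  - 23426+-106419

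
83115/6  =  27705/2= 13852.50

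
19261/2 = 19261/2= 9630.50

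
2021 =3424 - 1403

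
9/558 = 1/62 = 0.02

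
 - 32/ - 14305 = 32/14305= 0.00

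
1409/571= 2 + 267/571 = 2.47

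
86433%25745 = 9198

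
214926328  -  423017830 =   -  208091502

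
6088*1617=9844296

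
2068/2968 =517/742 = 0.70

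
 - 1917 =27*( - 71)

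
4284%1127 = 903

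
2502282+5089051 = 7591333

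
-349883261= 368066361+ - 717949622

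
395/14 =395/14 = 28.21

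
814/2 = 407=407.00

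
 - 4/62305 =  - 4/62305  =  -0.00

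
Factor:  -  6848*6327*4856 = -2^9*3^2*19^1*37^1*107^1*607^1 =-210397349376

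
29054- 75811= - 46757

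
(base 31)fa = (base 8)733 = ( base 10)475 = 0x1db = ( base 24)jj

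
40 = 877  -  837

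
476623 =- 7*( - 68089)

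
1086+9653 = 10739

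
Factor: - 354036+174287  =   - 179749^1= -179749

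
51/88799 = 51/88799 =0.00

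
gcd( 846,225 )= 9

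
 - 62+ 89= 27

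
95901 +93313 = 189214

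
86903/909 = 95 + 548/909= 95.60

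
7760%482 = 48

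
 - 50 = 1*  ( - 50 )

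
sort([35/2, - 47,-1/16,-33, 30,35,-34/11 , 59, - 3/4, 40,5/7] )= [ - 47,-33,-34/11,-3/4, - 1/16,5/7, 35/2 , 30, 35, 40,59]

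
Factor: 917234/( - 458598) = -458617/229299 = - 3^(- 1 )*7^( - 1)*61^( - 1)*89^1*179^( - 1 )*5153^1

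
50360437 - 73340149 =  - 22979712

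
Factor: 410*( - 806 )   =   - 2^2*5^1*13^1 * 31^1 * 41^1=- 330460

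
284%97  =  90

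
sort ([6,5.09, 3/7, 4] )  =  [ 3/7, 4, 5.09,6 ]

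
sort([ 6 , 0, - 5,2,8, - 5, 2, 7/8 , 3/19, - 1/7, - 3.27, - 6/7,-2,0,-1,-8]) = [ - 8 ,- 5, - 5, - 3.27, - 2, - 1,  -  6/7, - 1/7 , 0 , 0, 3/19,  7/8 , 2 , 2, 6,8] 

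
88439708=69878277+18561431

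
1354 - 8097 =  - 6743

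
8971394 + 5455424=14426818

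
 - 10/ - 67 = 10/67= 0.15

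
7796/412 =18 + 95/103 = 18.92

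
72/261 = 8/29  =  0.28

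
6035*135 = 814725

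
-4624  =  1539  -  6163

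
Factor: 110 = 2^1 * 5^1 * 11^1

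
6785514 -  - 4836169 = 11621683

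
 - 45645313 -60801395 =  - 106446708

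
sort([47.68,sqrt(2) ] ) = [ sqrt(2), 47.68]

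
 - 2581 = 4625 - 7206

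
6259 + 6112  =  12371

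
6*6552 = 39312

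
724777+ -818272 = -93495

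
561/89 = 6 + 27/89 = 6.30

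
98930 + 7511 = 106441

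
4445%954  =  629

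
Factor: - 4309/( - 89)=31^1*89^( - 1 )*139^1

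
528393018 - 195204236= 333188782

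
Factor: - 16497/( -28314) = 141/242 = 2^( - 1)*3^1  *11^(-2)*47^1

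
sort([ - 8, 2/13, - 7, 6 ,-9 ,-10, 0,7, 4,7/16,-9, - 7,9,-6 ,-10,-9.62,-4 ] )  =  [-10 ,-10, - 9.62,-9, - 9, - 8, - 7,-7,-6, - 4,0, 2/13, 7/16 , 4, 6, 7, 9] 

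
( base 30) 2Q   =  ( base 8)126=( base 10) 86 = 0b1010110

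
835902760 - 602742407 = 233160353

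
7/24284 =7/24284 = 0.00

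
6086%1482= 158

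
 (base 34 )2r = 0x5F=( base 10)95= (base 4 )1133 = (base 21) 4B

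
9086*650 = 5905900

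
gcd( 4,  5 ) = 1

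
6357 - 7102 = - 745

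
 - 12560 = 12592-25152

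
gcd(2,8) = 2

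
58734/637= 4518/49 = 92.20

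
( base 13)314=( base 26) K4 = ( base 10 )524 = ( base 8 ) 1014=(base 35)EY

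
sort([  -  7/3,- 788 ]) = [-788,-7/3]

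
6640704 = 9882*672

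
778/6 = 129 +2/3 = 129.67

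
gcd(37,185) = 37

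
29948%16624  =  13324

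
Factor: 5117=7^1*17^1*43^1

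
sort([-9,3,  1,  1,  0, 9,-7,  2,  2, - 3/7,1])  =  [ - 9,-7, - 3/7,0, 1,  1,  1,2,2,  3, 9]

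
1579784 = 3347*472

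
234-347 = -113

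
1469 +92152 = 93621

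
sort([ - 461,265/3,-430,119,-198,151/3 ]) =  [ - 461, - 430,-198, 151/3, 265/3, 119 ]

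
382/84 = 4 + 23/42 = 4.55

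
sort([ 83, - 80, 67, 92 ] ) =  [ -80,  67, 83, 92] 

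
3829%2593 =1236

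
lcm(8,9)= 72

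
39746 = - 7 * ( - 5678)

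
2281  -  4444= -2163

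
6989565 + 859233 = 7848798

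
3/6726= 1/2242 =0.00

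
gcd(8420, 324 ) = 4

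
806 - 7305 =  -  6499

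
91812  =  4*22953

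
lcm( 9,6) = 18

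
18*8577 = 154386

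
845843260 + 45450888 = 891294148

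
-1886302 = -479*3938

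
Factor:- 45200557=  - 45200557^1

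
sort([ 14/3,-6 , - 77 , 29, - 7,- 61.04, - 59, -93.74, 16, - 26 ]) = [ - 93.74, - 77, - 61.04,  -  59,-26, - 7, - 6 , 14/3, 16,29]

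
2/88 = 1/44 = 0.02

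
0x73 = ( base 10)115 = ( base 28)43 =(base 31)3m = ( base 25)4f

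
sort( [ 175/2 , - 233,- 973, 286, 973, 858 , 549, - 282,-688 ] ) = [ -973, - 688,-282,-233, 175/2,  286,549 , 858,973 ]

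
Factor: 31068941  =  163^1*190607^1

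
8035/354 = 8035/354 = 22.70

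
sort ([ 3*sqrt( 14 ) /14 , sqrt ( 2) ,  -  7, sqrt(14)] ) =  [ - 7, 3*sqrt (14) /14,  sqrt(2), sqrt( 14 ) ]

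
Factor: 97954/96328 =2^( - 2 ) * 17^1 * 43^1*67^1*12041^( - 1) = 48977/48164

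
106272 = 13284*8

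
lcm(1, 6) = 6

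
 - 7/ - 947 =7/947  =  0.01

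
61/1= 61 = 61.00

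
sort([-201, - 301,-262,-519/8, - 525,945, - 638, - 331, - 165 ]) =[ - 638,-525, -331 , - 301, - 262, - 201,-165, - 519/8, 945]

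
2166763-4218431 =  - 2051668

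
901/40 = 22 + 21/40 = 22.52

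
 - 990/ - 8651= 990/8651 = 0.11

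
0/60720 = 0 =0.00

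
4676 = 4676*1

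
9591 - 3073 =6518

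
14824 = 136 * 109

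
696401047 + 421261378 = 1117662425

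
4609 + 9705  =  14314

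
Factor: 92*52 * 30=143520=2^5*3^1* 5^1*13^1*23^1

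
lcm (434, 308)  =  9548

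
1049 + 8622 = 9671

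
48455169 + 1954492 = 50409661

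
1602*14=22428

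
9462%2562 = 1776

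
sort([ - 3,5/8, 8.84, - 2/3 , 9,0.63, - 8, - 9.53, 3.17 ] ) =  [ - 9.53, - 8, - 3,- 2/3, 5/8,  0.63,3.17,8.84, 9] 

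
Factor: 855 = 3^2*5^1*19^1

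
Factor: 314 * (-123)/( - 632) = 2^(- 2)*3^1*41^1*79^(-1)*157^1= 19311/316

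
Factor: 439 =439^1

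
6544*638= 4175072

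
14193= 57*249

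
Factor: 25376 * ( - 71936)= - 1825447936=   - 2^13*13^1  *  61^1*281^1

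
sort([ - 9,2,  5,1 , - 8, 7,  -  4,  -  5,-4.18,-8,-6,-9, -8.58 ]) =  [ - 9, - 9, - 8.58,- 8, - 8,- 6,-5, - 4.18,  -  4,1,2,5,7]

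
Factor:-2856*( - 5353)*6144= 2^14*3^2*7^1 * 17^1*53^1*101^1 =93930504192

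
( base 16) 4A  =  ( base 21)3b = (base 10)74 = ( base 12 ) 62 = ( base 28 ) 2i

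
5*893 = 4465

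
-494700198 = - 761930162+267229964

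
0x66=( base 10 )102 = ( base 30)3C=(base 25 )42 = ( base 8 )146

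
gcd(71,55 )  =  1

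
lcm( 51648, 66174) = 2117568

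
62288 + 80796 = 143084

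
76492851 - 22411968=54080883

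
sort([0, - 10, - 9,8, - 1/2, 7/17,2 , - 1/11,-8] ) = [ - 10, - 9 , - 8, - 1/2,-1/11, 0,7/17  ,  2, 8]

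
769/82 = 9 + 31/82 = 9.38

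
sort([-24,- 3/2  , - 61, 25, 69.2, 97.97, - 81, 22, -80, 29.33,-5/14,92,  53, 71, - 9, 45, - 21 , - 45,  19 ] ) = [-81,-80, - 61,-45, - 24, - 21,-9 , - 3/2, - 5/14, 19, 22,25,29.33, 45, 53,69.2, 71, 92,97.97]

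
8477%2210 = 1847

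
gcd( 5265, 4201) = 1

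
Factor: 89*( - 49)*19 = -82859 = - 7^2 * 19^1*89^1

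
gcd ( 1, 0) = 1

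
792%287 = 218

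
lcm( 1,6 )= 6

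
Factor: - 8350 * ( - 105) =876750=2^1 *3^1*5^3*7^1  *167^1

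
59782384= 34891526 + 24890858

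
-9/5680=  - 1+5671/5680 = - 0.00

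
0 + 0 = 0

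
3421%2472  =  949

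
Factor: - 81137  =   - 7^1* 67^1 * 173^1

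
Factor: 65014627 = 65014627^1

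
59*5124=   302316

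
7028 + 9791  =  16819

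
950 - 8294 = -7344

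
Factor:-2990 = -2^1*5^1 * 13^1*23^1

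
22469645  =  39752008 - 17282363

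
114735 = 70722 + 44013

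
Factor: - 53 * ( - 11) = 583 = 11^1*53^1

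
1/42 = 1/42  =  0.02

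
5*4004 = 20020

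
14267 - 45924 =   -  31657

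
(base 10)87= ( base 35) 2H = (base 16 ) 57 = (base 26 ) 39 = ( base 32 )2N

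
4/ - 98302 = - 2/49151 = - 0.00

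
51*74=3774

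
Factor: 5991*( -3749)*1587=- 35644431033=- 3^2*23^3*163^1*1997^1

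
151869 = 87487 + 64382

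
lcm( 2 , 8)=8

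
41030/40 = 1025 + 3/4 = 1025.75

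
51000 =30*1700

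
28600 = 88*325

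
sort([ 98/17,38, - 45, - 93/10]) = [ - 45, - 93/10,98/17 , 38]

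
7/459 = 7/459 = 0.02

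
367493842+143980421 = 511474263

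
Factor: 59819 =41^1*1459^1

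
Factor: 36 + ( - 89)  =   - 53=-53^1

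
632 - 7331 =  -6699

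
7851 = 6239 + 1612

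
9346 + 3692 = 13038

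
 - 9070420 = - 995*9116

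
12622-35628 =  - 23006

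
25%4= 1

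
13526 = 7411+6115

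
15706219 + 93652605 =109358824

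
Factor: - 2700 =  - 2^2*3^3 *5^2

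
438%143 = 9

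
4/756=1/189  =  0.01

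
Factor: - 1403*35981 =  - 50481343 = -11^1* 23^1 * 61^1*3271^1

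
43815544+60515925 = 104331469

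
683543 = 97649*7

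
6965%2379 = 2207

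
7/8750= 1/1250 = 0.00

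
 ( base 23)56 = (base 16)79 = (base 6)321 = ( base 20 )61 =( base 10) 121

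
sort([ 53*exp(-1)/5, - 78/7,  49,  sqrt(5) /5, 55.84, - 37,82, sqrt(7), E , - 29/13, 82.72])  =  [ - 37, - 78/7, -29/13, sqrt( 5) /5,sqrt( 7 ),E,53*exp(-1) /5 , 49, 55.84, 82 , 82.72 ] 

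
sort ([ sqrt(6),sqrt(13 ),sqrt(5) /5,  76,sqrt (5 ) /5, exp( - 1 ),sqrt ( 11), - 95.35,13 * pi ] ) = [ -95.35,exp ( - 1 ),sqrt( 5 )/5,sqrt(5) /5,  sqrt (6),sqrt ( 11),sqrt (13), 13  *  pi,76] 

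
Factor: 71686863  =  3^4*885023^1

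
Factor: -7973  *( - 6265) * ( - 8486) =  - 2^1*5^1 * 7^2*17^1*67^1*179^1*4243^1 = - 423882870670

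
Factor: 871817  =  871817^1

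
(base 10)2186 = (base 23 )431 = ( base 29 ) 2hb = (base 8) 4212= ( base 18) 6d8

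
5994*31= 185814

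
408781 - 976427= - 567646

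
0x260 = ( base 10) 608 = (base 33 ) ie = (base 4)21200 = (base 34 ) HU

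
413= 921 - 508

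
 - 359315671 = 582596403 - 941912074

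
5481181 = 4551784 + 929397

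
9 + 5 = 14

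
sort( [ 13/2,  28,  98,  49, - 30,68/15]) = [ - 30, 68/15 , 13/2,  28, 49, 98] 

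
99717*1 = 99717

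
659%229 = 201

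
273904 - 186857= 87047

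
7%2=1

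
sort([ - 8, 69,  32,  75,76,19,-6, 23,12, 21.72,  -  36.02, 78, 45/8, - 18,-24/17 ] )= [ - 36.02, - 18,-8, - 6,-24/17,45/8,12, 19, 21.72,23, 32,69, 75, 76,78]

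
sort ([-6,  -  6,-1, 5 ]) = [ - 6, -6, - 1, 5 ] 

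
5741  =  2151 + 3590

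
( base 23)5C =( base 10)127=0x7F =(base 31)43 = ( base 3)11201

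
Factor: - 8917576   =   - 2^3*1114697^1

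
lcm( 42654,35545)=213270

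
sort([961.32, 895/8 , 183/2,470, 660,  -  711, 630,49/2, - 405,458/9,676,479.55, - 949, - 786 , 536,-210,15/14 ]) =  [ - 949, - 786, - 711,-405, - 210,15/14,49/2,458/9, 183/2,895/8,470, 479.55,536, 630,660,676,961.32 ] 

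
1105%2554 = 1105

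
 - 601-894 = - 1495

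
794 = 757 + 37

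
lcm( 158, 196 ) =15484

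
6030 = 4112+1918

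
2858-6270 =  - 3412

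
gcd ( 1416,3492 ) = 12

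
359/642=359/642=0.56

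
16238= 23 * 706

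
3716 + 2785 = 6501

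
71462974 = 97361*734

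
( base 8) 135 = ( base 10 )93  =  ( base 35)2N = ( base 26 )3F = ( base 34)2P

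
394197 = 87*4531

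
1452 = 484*3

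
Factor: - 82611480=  -2^3*3^1*5^1*7^1  *  98347^1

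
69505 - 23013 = 46492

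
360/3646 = 180/1823= 0.10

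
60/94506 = 10/15751 = 0.00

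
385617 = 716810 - 331193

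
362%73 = 70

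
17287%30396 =17287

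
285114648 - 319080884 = -33966236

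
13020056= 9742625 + 3277431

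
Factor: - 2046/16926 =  - 7^(-1) * 11^1 * 13^( - 1) = -11/91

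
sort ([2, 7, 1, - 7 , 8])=[ - 7, 1, 2, 7, 8]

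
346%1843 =346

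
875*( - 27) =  - 23625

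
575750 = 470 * 1225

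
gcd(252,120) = 12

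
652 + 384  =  1036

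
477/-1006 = -477/1006= - 0.47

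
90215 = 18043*5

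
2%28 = 2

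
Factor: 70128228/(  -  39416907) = - 2^2*107^1 *109^ (  -  1)*149^ (  -  1)  *809^( - 1 )*54617^1 = -  23376076/13138969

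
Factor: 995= 5^1*199^1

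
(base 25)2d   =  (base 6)143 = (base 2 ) 111111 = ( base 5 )223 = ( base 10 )63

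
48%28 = 20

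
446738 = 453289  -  6551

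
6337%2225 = 1887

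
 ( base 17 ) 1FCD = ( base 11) 7125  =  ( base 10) 9465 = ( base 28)C21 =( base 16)24f9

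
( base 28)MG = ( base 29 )ln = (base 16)278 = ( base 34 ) ik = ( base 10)632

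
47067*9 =423603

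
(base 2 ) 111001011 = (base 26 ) hh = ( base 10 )459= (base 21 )10i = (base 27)H0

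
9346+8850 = 18196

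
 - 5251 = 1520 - 6771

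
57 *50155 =2858835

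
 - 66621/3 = - 22207 = - 22207.00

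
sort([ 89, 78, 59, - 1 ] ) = [ - 1,59,78, 89 ] 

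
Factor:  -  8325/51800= - 2^( - 3)*3^2* 7^( - 1) =-9/56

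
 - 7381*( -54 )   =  398574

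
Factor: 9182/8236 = 2^( - 1) *29^( - 1) * 71^( - 1)*4591^1 = 4591/4118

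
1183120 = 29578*40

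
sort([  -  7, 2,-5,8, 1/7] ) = [-7,-5, 1/7,2 , 8]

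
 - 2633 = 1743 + -4376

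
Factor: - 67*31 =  - 2077  =  - 31^1*67^1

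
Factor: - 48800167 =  - 13^1*3753859^1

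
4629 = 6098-1469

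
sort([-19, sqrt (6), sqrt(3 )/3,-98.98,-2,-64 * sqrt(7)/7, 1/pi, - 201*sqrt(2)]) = [-201*sqrt(2 ), - 98.98, - 64*sqrt( 7 )/7, - 19, -2, 1/pi, sqrt( 3)/3,sqrt (6 ) ]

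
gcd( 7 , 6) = 1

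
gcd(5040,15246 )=126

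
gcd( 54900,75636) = 36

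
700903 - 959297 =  - 258394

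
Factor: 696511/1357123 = 37^( - 1)*43^( - 1 )*211^1*853^( - 1 )*3301^1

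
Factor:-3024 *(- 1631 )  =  4932144  =  2^4*3^3*7^2*233^1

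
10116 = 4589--5527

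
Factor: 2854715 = 5^1 * 59^1*9677^1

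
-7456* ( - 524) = 3906944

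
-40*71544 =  - 2861760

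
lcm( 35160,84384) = 421920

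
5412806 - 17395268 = - 11982462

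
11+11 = 22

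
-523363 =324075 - 847438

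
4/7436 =1/1859= 0.00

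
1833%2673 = 1833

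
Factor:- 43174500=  - 2^2*3^1* 5^3*107^1*269^1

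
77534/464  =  167 + 23/232 = 167.10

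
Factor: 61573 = 67^1*919^1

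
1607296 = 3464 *464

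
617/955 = 617/955 = 0.65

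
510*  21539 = 10984890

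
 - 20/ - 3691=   20/3691 = 0.01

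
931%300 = 31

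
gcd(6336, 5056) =64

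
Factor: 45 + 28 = 73^1 =73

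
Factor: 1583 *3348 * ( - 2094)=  - 11097957096= - 2^3 * 3^4*31^1 * 349^1*1583^1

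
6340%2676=988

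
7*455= 3185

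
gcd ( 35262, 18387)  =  27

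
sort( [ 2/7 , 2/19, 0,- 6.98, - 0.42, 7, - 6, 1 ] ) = [ - 6.98, - 6, - 0.42,0,2/19, 2/7, 1,7] 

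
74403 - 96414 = - 22011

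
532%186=160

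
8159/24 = 8159/24 = 339.96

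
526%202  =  122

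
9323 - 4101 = 5222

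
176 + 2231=2407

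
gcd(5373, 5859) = 27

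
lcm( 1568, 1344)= 9408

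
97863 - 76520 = 21343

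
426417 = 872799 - 446382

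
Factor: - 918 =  - 2^1*3^3*17^1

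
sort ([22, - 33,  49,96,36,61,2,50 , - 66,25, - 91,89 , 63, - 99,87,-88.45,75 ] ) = [ - 99, - 91,-88.45,-66, - 33,2,22,25,36,49,50, 61, 63,75,  87,89, 96]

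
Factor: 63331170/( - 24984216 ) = - 2^( - 2 )*3^(-1 )*5^1*7^1*301577^1*347003^( - 1) = - 10555195/4164036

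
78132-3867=74265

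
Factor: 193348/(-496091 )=-2^2*43^( - 1)*83^( - 1)*139^(  -  1)*48337^1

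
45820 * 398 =18236360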